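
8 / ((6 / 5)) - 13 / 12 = 67/12 = 5.58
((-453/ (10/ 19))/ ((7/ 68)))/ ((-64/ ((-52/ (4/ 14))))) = -1902147/80 = -23776.84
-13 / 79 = -0.16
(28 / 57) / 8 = 7/114 = 0.06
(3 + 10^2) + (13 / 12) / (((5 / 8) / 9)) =118.60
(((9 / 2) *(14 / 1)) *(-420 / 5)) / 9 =-588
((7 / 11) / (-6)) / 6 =-7/396 = -0.02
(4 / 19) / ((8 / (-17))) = -17/38 = -0.45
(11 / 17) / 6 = 11/102 = 0.11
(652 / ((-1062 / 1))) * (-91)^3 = 245664146/531 = 462644.34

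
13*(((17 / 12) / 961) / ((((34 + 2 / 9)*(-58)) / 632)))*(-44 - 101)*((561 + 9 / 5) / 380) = 10527777/8033960 = 1.31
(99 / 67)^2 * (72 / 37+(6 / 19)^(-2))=17368461/664372 = 26.14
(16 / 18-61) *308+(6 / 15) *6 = -833032/45 = -18511.82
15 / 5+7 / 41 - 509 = -20739/41 = -505.83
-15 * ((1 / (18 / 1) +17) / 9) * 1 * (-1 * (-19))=-29165/54 = -540.09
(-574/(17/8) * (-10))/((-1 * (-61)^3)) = 45920/3858677 = 0.01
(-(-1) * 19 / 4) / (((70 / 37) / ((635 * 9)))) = 803529/56 = 14348.73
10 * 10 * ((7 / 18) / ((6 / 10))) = 1750/27 = 64.81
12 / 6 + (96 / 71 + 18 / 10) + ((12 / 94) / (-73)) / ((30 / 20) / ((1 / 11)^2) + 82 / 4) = 633804134/123018505 = 5.15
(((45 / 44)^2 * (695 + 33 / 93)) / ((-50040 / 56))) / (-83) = 1697535/173101148 = 0.01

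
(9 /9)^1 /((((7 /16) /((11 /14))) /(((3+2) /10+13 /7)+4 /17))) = 27148/5831 = 4.66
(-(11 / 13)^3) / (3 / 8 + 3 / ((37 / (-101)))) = 393976/5081661 = 0.08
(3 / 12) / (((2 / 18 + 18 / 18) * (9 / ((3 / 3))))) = 1/40 = 0.02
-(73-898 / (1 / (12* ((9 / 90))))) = 5023/5 = 1004.60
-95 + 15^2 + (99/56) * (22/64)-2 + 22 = 269889/1792 = 150.61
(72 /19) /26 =36/247 = 0.15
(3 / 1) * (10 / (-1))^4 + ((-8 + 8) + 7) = 30007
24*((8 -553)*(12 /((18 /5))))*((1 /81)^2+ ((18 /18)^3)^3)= -286103200/6561 = -43606.65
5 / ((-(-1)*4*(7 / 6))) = 1.07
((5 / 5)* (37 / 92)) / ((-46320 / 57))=-703/1420480 = 0.00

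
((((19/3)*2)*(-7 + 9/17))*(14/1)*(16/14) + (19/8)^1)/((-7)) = 534071/2856 = 187.00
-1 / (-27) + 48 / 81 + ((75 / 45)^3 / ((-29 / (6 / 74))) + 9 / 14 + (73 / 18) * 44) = 179.70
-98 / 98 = -1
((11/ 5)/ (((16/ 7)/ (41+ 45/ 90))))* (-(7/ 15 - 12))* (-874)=-483165991/1200 = -402638.33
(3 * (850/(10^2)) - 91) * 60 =-3930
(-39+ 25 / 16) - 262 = -4791/16 = -299.44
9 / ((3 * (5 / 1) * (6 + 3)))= 1/15 = 0.07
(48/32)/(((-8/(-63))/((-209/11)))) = -3591/16 = -224.44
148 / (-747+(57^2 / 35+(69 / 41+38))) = -212380/881791 = -0.24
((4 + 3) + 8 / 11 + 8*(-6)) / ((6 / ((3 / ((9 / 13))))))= -5759/198 = -29.09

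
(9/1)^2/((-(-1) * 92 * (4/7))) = 567/368 = 1.54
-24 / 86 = -12/43 = -0.28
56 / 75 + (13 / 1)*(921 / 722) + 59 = 4133257/54150 = 76.33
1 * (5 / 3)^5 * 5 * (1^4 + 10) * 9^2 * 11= 1890625/3 = 630208.33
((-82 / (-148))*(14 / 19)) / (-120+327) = 287/145521 = 0.00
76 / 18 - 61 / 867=10799/2601 = 4.15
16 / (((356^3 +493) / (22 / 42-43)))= -14272/947488689 = 0.00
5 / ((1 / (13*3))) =195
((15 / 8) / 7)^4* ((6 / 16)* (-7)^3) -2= -610627/229376 = -2.66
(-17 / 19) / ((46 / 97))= -1649/874 = -1.89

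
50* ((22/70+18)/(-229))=-4.00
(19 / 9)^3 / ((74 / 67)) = 459553/53946 = 8.52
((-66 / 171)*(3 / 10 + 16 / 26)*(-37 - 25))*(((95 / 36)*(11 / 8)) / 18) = 446369/101088 = 4.42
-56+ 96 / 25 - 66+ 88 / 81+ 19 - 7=-212774/2025 = -105.07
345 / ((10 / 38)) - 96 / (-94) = 61665/47 = 1312.02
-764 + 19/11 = -8385/11 = -762.27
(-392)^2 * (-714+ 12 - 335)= -159349568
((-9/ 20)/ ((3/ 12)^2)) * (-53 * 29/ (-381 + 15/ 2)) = -12296/415 = -29.63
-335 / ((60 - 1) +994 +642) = -67/339 = -0.20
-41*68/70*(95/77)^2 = -2516170/41503 = -60.63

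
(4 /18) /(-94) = -1/423 = 0.00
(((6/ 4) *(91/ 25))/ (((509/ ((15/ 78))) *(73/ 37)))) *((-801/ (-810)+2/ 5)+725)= 677285/891768 = 0.76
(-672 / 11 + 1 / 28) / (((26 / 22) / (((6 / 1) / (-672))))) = 18805/40768 = 0.46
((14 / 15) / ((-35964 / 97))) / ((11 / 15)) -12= -2374303/197802 = -12.00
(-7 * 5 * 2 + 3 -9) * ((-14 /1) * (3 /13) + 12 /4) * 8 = 140.31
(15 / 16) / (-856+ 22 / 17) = -51/46496 = 0.00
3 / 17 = 0.18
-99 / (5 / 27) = -2673/5 = -534.60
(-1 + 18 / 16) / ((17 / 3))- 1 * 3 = -405/136 = -2.98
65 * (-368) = -23920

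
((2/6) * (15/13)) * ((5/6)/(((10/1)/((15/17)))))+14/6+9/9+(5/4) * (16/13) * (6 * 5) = 131315/2652 = 49.52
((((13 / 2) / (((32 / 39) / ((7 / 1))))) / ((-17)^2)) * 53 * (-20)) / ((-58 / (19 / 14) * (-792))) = -850915/141605376 = -0.01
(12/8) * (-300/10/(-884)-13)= -17193/884 = -19.45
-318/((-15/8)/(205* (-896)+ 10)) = -31150432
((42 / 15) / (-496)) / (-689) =7/854360 = 0.00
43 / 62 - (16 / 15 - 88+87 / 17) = 1304471/15810 = 82.51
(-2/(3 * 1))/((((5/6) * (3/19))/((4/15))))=-304/225 = -1.35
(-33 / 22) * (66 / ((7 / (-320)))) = 31680/7 = 4525.71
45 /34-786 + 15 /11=-292959/374 = -783.31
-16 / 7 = -2.29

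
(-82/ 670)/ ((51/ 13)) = -533/17085 = -0.03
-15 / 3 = -5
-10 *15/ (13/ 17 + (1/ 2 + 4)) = -5100/179 = -28.49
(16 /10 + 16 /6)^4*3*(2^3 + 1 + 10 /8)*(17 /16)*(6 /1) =365428736/5625 = 64965.11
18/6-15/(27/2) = 17/9 = 1.89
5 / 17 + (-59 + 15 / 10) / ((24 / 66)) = -21465/136 = -157.83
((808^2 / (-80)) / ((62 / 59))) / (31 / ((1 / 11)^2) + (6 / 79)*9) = -95093722/45939365 = -2.07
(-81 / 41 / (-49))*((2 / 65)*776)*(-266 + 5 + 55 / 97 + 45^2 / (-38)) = -749334888/2481115 = -302.02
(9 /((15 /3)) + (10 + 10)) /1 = 109/5 = 21.80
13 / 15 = 0.87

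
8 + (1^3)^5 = 9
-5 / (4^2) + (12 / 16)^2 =1/4 = 0.25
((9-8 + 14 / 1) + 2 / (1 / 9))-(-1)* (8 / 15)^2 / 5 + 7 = 45064/1125 = 40.06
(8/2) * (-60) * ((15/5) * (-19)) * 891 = 12188880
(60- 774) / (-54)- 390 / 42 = 248/63 = 3.94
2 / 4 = 1/2 = 0.50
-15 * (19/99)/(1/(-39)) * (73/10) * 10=90155/11 = 8195.91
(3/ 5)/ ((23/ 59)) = 177/115 = 1.54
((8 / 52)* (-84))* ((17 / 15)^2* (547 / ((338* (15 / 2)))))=-8852648/2471625 = -3.58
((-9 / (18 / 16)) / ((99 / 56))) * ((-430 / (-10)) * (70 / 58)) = -674240/2871 = -234.85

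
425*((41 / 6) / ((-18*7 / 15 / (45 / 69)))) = -435625/1932 = -225.48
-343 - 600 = -943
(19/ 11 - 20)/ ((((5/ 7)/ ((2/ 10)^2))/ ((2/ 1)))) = -2814/1375 = -2.05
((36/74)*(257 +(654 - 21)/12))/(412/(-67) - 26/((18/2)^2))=-60516477/2598436 = -23.29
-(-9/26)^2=-81/676 = -0.12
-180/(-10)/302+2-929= -139968/151 = -926.94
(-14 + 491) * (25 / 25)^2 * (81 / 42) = 12879/14 = 919.93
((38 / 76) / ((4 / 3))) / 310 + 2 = 4963/2480 = 2.00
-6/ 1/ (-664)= 3/332 = 0.01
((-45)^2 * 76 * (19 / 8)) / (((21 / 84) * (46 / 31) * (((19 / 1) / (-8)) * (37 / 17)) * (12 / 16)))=-216280800/851 = -254149.00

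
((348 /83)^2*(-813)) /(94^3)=-12307194/715236647 = -0.02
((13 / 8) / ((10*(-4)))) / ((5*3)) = -13/4800 = 0.00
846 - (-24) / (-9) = 2530/3 = 843.33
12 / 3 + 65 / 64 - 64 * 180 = -736959/64 = -11514.98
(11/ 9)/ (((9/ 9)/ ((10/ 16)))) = 55/72 = 0.76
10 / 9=1.11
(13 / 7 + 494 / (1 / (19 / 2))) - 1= 32857/7 = 4693.86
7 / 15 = 0.47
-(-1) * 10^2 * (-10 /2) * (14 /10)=-700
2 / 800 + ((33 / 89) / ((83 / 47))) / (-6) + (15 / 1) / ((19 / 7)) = 308429753/56141200 = 5.49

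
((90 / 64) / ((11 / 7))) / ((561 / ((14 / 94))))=735/3093728 = 0.00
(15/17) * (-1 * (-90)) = 1350/17 = 79.41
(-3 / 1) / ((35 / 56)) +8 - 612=-3044/5 = -608.80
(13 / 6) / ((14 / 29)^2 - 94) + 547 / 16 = 4973789/145584 = 34.16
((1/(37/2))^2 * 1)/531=4/726939 = 0.00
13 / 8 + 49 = 405/8 = 50.62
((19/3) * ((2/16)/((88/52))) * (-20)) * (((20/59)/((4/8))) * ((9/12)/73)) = -6175/94754 = -0.07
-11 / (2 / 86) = -473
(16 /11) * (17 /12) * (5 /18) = 170/297 = 0.57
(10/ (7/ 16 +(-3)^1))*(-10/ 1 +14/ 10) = 1376/41 = 33.56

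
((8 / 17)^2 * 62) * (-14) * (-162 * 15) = 467098.13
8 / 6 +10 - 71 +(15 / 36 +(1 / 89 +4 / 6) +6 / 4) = -60953/1068 = -57.07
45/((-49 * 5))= -0.18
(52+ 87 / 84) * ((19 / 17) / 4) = 28215/1904 = 14.82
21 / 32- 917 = -29323/32 = -916.34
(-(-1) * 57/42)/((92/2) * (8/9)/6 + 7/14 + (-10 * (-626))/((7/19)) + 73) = 513/6453119 = 0.00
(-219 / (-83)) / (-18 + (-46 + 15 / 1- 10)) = -219/4897 = -0.04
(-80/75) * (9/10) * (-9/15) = 72/125 = 0.58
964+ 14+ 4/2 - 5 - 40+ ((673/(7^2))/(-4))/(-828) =151739953/162288 = 935.00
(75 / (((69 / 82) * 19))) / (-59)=-2050/25783 = -0.08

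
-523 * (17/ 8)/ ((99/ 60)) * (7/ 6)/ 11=-311185/4356 = -71.44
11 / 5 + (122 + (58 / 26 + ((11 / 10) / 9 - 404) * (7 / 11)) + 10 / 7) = -2327093/18018 = -129.15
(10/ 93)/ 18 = 5/837 = 0.01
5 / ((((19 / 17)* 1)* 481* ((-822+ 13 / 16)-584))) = -1360/205472137 = 0.00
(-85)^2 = 7225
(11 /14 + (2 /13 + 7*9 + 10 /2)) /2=12547/364 = 34.47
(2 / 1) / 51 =2/51 = 0.04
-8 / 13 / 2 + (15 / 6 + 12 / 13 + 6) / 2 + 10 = 749/52 = 14.40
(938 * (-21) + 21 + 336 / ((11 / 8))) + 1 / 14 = -2992615/154 = -19432.56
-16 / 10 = -8/5 = -1.60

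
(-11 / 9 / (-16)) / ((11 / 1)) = 1/144 = 0.01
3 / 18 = 1/6 = 0.17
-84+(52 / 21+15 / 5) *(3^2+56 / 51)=-30739/1071 = -28.70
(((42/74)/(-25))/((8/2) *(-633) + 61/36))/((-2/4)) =-216/12037025 = 0.00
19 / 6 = 3.17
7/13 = 0.54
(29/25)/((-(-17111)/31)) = 899/427775 = 0.00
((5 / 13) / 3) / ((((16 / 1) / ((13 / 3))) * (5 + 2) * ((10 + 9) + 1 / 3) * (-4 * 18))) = -5/1403136 = 0.00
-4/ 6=-0.67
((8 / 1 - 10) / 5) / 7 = -2/35 = -0.06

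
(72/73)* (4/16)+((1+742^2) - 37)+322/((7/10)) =40222142/73 = 550988.25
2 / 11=0.18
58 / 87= 2/3 = 0.67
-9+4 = -5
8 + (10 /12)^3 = 1853/216 = 8.58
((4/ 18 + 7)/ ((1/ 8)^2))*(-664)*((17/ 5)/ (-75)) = 9391616/675 = 13913.51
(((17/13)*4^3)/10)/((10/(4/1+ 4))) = 2176/325 = 6.70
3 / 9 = 1/3 = 0.33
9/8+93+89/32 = 3101/32 = 96.91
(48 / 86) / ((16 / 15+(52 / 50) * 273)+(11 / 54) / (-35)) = 226800/115801967 = 0.00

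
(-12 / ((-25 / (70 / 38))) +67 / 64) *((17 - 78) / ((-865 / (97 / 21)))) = 69471497/110443200 = 0.63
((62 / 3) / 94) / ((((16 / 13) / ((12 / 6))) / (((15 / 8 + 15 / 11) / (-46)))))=-38285/1522048 = -0.03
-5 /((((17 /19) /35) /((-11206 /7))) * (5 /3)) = 3193710/17 = 187865.29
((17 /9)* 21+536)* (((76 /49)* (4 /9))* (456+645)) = 192677936/441 = 436911.42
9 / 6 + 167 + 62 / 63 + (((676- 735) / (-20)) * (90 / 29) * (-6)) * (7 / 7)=418577/3654 = 114.55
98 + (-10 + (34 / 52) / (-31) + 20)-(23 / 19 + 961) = -13081703/15314 = -854.23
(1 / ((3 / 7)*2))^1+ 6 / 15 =47/30 = 1.57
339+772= 1111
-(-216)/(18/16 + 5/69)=119232/661 = 180.38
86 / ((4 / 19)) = 817/2 = 408.50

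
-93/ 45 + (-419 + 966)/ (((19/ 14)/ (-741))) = -4479961/15 = -298664.07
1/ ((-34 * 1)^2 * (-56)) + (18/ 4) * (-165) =-48066481/64736 = -742.50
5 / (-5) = -1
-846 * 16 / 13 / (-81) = 1504/117 = 12.85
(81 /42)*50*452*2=610200/7 = 87171.43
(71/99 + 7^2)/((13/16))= 78752/1287 = 61.19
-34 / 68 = -1/2 = -0.50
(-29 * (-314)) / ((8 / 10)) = 22765/2 = 11382.50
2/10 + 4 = 21/5 = 4.20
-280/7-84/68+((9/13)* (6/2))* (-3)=-10490/221 = -47.47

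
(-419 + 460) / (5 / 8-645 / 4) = -0.26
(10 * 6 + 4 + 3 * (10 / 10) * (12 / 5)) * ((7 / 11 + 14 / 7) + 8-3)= 543.71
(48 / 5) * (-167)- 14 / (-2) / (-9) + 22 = -71189/45 = -1581.98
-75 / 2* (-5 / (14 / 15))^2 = -1076.21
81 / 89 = 0.91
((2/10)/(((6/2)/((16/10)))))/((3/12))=32/75 = 0.43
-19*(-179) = 3401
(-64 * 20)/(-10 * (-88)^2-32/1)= 40/2421 = 0.02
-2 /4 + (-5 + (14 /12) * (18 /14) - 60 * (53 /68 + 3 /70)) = -6347/119 = -53.34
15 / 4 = 3.75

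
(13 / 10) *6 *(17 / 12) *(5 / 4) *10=1105/8 = 138.12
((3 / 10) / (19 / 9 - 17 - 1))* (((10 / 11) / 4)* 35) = -945/6292 = -0.15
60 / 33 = 20/11 = 1.82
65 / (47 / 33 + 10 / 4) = 16.56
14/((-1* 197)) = -14/197 = -0.07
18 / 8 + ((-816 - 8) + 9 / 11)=-36121/44 = -820.93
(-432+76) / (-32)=11.12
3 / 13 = 0.23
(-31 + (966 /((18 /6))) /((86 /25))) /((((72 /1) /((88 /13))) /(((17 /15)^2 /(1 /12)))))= 34231472/377325 = 90.72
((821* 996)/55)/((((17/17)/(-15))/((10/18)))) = -1362860/11 = -123896.36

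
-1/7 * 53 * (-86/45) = 4558/315 = 14.47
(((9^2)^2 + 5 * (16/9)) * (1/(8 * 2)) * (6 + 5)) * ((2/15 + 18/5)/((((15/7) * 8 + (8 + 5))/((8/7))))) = 18211732/28485 = 639.34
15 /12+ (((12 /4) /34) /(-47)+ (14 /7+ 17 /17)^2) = 32753/3196 = 10.25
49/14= 7/2 = 3.50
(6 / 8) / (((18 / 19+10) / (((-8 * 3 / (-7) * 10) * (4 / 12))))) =285/364 = 0.78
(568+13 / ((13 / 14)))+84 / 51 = 9922/17 = 583.65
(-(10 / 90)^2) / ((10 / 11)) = -11/810 = -0.01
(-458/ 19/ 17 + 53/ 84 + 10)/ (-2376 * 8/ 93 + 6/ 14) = -7748977/171547884 = -0.05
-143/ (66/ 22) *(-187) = 26741/3 = 8913.67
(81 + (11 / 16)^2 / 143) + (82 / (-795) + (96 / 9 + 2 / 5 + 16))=285654313/2645760 = 107.97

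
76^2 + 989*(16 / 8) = 7754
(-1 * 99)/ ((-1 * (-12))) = -33/4 = -8.25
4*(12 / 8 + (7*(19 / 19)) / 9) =82/9 = 9.11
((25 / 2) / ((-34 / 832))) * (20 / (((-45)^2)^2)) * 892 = -742144/557685 = -1.33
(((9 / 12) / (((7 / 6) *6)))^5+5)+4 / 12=5.33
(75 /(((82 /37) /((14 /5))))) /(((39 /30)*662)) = 19425/176423 = 0.11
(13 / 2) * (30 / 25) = 39/5 = 7.80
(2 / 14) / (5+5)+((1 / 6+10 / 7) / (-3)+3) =782/315 = 2.48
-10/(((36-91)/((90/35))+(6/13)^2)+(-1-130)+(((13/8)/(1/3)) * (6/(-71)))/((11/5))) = 47516040/723969263 = 0.07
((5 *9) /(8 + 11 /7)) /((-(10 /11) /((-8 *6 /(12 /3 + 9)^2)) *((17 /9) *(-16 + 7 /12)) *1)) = -1796256/35610835 = -0.05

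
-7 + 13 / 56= -6.77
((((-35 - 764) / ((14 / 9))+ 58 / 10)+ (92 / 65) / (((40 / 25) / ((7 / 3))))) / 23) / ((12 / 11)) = -1898567/94185 = -20.16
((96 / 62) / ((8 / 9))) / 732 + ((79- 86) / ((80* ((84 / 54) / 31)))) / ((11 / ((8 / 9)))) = -57631/416020 = -0.14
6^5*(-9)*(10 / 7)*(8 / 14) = -2799360/49 = -57129.80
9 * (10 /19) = 90/19 = 4.74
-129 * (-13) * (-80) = -134160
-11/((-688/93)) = 1023/688 = 1.49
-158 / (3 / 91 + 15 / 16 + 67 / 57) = -13112736/178093 = -73.63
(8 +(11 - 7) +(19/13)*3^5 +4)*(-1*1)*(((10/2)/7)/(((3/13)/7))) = -24125/3 = -8041.67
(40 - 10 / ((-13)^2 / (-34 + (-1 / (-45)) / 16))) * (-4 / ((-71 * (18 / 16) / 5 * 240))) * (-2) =-0.09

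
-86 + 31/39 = -3323/39 = -85.21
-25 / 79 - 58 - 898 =-75549/79 = -956.32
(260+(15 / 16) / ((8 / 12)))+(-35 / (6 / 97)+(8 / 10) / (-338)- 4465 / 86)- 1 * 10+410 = 152264969/3488160 = 43.65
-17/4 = -4.25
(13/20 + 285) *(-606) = -1731039/10 = -173103.90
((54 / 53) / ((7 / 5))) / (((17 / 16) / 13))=8.90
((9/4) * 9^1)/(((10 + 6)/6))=243/32 = 7.59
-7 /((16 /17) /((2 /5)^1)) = -119/40 = -2.98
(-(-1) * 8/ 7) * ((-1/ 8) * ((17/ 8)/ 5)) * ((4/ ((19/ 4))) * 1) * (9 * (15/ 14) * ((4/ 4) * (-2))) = 918/931 = 0.99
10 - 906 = -896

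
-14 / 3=-4.67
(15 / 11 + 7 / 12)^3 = 16974593/2299968 = 7.38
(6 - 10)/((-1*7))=4/7 = 0.57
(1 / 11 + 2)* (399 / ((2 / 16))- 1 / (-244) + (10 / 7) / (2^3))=31350426/4697 = 6674.56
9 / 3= 3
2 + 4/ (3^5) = 490/243 = 2.02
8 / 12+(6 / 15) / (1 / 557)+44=4012/15 = 267.47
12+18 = 30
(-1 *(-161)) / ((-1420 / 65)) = -2093/284 = -7.37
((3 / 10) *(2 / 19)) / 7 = 3/665 = 0.00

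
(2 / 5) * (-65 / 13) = -2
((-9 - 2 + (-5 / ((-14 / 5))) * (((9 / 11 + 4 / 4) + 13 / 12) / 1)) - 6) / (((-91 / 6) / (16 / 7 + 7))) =109205/15092 = 7.24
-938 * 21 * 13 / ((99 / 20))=-1707160/33 = -51732.12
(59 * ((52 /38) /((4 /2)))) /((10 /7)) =5369/190 = 28.26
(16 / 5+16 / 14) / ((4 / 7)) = 38/5 = 7.60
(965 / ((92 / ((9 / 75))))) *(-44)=-6369/115 = -55.38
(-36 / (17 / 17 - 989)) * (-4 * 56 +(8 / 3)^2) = -1952/247 = -7.90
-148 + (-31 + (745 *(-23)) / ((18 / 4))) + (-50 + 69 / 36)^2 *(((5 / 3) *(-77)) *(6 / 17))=-108707.09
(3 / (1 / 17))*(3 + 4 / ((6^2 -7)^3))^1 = 3731721/24389 = 153.01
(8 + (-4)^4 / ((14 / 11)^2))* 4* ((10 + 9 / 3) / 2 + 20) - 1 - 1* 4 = 862171/49 = 17595.33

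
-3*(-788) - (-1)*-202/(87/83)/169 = 34741126/14703 = 2362.86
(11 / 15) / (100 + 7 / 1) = 11/1605 = 0.01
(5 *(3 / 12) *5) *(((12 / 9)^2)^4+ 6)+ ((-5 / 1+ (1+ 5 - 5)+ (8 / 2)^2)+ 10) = 1599959/13122 = 121.93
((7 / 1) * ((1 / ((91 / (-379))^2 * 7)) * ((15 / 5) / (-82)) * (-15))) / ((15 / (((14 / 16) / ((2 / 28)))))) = 7.77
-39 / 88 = -0.44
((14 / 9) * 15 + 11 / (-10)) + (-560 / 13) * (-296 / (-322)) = -155767/8970 = -17.37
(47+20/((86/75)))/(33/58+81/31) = 4982258/246003 = 20.25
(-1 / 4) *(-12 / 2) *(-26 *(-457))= 17823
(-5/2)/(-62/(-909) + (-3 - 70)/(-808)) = -18180/1153 = -15.77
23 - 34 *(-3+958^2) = -31203851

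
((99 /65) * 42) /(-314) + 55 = 559196/10205 = 54.80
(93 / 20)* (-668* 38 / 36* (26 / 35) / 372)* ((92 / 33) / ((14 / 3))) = -948727/242550 = -3.91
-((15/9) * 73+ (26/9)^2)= -10531/81 = -130.01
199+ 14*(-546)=-7445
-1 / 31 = -0.03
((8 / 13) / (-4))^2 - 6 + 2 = -672/169 = -3.98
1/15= 0.07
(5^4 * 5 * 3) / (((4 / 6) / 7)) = 196875/2 = 98437.50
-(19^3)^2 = -47045881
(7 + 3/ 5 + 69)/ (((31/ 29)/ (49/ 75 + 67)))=56356918/11625 = 4847.91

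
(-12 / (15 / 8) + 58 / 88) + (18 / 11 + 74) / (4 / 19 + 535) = -12527287/2237180 = -5.60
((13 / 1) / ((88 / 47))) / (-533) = -47/3608 = -0.01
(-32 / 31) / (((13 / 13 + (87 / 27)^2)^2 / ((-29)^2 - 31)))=-42515280/6588151 = -6.45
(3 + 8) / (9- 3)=11/6 = 1.83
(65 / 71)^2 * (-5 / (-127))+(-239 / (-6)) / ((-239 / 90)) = -14.97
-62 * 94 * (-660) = 3846480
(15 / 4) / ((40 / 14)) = 21/16 = 1.31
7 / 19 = 0.37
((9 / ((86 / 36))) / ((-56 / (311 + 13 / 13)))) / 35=-6318/10535 = -0.60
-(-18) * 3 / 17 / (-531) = -6/1003 = -0.01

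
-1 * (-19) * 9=171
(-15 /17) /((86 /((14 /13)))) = -105/9503 = -0.01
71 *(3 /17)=213/17 = 12.53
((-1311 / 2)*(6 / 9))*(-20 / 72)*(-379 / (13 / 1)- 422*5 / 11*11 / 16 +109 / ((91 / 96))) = -73234645/13104 = -5588.72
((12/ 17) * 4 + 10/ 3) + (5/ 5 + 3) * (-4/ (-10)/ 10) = 8054/1275 = 6.32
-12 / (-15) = 4/5 = 0.80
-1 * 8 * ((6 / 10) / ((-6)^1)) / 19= 4/95 = 0.04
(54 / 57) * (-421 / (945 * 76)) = -421/75810 = -0.01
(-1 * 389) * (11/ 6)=-713.17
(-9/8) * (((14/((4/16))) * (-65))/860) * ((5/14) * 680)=49725/43 = 1156.40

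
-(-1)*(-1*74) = -74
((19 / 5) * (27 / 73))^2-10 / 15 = 523057/399675 = 1.31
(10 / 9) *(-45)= -50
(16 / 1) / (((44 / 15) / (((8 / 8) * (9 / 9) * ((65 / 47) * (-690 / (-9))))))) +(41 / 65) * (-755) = 686253/6721 = 102.11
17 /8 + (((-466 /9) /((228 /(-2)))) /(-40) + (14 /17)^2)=4139107/1482570 = 2.79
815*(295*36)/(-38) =-4327650/19 = -227771.05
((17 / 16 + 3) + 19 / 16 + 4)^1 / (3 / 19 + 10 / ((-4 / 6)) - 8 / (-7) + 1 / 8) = -9842/14443 = -0.68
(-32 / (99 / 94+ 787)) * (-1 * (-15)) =-45120/74077 = -0.61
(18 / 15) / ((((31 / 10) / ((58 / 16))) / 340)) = 14790/31 = 477.10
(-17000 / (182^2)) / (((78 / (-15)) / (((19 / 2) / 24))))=201875/5167344 = 0.04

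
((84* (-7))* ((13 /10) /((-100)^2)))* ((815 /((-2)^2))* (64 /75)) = -207662/15625 = -13.29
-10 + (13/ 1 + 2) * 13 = 185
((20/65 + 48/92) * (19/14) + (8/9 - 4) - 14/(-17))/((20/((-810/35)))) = 1674369/1245335 = 1.34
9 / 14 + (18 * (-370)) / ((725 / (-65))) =242685/406 = 597.75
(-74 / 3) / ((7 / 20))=-1480/21 = -70.48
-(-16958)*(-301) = -5104358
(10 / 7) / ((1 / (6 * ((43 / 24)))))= 215/14 = 15.36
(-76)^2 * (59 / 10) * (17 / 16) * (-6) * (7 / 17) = -447279/5 = -89455.80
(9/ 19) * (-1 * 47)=-423/19 = -22.26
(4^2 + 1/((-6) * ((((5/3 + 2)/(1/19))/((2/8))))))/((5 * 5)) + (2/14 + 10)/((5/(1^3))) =780817/292600 = 2.67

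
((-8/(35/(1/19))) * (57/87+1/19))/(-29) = 624/2125207 = 0.00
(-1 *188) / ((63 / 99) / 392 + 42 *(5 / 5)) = -115808/25873 = -4.48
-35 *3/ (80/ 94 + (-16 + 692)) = -1645/10604 = -0.16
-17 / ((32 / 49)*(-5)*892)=833/142720 = 0.01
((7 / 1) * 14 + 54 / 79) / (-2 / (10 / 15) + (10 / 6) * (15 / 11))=-21439/158 = -135.69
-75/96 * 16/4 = -25/8 = -3.12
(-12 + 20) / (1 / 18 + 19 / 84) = 2016/71 = 28.39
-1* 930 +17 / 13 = -12073/13 = -928.69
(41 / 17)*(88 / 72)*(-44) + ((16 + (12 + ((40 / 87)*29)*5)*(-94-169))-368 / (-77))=-245024224/11781 = -20798.25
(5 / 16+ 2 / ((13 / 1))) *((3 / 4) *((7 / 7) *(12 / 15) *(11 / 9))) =1067/3120 = 0.34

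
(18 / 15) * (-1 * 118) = -708/5 = -141.60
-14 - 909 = -923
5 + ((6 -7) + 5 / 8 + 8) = 101/8 = 12.62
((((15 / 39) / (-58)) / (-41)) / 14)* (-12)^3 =-0.02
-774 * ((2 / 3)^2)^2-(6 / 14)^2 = -67505/441 = -153.07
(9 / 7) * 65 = 585/7 = 83.57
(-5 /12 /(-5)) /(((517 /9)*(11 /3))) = 9/22748 = 0.00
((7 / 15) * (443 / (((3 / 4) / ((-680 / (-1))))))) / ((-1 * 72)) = -210868/81 = -2603.31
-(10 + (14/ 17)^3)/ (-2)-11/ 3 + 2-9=-79405/14739 = -5.39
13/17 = 0.76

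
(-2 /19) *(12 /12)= -2/19 = -0.11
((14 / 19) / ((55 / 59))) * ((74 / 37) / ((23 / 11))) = 1652/2185 = 0.76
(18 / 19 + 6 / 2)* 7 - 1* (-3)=582/19 = 30.63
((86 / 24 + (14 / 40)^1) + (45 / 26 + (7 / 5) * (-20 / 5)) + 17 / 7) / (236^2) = 1361/30410016 = 0.00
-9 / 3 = -3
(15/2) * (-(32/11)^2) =-7680/121 = -63.47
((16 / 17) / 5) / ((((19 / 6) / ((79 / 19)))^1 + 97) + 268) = 7584/14736535 = 0.00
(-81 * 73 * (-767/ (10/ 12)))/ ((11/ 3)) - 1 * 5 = 81634603/55 = 1484265.51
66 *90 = 5940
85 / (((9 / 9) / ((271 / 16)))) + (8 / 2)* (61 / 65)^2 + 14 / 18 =878522371/608400 = 1443.99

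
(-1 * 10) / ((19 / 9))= -90/19 = -4.74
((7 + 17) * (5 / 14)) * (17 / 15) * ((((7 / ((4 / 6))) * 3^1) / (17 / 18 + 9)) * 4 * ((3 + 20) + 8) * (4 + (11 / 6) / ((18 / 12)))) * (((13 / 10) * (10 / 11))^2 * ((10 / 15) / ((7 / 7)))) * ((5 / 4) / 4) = 125578830/21659 = 5798.00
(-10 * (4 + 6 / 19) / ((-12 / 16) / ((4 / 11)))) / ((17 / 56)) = 68.93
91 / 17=5.35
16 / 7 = 2.29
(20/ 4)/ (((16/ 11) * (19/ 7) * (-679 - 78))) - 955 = -219772625/230128 = -955.00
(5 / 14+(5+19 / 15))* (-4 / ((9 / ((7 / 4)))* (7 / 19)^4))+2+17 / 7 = -275.20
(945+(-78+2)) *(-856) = -743864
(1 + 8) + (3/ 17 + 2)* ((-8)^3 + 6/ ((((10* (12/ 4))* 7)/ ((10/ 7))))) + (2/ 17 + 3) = -918088/833 = -1102.15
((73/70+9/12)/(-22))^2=63001/9486400 = 0.01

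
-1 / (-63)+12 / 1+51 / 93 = 24538/1953 = 12.56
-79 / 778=-0.10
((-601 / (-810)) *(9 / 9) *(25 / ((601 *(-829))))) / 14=-5/1880172 = 0.00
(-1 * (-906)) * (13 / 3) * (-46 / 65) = -13892/5 = -2778.40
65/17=3.82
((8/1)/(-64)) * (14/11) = -7/44 = -0.16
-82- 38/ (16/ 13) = -903/8 = -112.88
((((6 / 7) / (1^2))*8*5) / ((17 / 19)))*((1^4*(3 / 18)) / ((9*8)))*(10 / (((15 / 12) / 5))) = 3800/1071 = 3.55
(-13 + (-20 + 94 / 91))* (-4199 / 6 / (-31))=-939607/1302 = -721.66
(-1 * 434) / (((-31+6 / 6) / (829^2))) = 149131297/15 = 9942086.47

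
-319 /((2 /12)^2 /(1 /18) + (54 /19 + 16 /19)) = -12122/159 = -76.24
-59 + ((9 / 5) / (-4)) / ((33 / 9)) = -13007/220 = -59.12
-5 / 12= -0.42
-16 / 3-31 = -109/3 = -36.33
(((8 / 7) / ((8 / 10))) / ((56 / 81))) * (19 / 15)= 2.62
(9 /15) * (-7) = -21/5 = -4.20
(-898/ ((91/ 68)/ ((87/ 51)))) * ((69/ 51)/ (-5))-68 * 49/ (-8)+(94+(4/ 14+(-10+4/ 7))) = 12547723/15470 = 811.10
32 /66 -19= -611/33 = -18.52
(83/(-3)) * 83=-2296.33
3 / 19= 0.16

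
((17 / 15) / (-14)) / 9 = -0.01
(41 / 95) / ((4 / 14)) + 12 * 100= 228287/190 = 1201.51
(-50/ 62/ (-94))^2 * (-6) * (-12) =11250/2122849 = 0.01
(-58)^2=3364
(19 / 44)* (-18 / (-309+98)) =171/4642 = 0.04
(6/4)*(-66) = -99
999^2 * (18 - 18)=0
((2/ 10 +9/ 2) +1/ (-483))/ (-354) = -22691/1709820 = -0.01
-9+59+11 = 61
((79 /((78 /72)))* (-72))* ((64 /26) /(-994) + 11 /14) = -345409488/83993 = -4112.36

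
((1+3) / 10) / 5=2/25 = 0.08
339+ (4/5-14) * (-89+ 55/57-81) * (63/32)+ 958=1729699/304 = 5689.80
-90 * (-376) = 33840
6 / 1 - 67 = -61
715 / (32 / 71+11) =50765/813 = 62.44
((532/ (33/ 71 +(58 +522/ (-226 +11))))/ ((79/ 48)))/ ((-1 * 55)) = -77961408/743345207 = -0.10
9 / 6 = 3/2 = 1.50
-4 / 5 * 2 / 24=-1/15 = -0.07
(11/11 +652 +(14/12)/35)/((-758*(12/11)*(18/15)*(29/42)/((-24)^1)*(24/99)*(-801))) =-16593577/140860656 = -0.12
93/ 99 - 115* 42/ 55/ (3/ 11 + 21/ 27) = -141839/1716 = -82.66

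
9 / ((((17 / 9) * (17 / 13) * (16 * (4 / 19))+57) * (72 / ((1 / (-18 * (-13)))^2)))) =19/543655008 = 0.00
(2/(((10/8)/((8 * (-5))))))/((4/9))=-144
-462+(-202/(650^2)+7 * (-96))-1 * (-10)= -237445101/211250 = -1124.00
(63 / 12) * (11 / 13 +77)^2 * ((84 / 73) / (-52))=-112911876/160381 = -704.02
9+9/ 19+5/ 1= 275/19 = 14.47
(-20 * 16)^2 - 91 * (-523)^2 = -24788739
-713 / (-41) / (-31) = -23/41 = -0.56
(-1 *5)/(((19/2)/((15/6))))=-25/19 = -1.32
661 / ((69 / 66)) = 14542/23 = 632.26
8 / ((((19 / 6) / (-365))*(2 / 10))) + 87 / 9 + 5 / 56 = -14685659/3192 = -4600.77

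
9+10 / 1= 19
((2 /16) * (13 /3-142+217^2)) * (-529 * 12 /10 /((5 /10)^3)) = -149023532/5 = -29804706.40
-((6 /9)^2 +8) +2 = -58/9 = -6.44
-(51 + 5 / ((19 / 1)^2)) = -18416/361 = -51.01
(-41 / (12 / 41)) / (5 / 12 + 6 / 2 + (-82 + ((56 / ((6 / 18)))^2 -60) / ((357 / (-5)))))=0.30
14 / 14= 1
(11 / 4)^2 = 121/16 = 7.56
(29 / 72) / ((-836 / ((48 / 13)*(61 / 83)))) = -1769/1353066 = 0.00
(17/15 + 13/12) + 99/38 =5497/1140 = 4.82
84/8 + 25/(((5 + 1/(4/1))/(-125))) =-24559/42 = -584.74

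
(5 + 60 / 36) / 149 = 20/447 = 0.04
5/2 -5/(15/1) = 13/6 = 2.17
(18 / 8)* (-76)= -171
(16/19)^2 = 256/361 = 0.71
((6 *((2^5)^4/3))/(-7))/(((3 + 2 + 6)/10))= -20971520/77 = -272357.40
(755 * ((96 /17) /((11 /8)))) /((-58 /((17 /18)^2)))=-410720/8613 = -47.69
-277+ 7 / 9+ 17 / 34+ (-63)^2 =66479/18 = 3693.28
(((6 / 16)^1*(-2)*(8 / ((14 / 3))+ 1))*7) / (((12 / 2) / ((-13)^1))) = 247/8 = 30.88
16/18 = 8/9 = 0.89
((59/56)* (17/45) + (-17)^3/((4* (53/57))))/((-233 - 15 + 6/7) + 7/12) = 176372671/32930490 = 5.36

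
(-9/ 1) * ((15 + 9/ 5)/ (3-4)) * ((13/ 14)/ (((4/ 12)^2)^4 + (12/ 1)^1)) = 4605822/393665 = 11.70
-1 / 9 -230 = -2071/9 = -230.11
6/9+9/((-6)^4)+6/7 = 1.53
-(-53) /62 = 53/62 = 0.85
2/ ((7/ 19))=38/7 = 5.43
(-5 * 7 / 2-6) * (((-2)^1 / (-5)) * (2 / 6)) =-47/15 = -3.13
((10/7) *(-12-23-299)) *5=-16700/7 = -2385.71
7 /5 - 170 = -843/5 = -168.60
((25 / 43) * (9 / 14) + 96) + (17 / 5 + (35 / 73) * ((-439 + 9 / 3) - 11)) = -114.54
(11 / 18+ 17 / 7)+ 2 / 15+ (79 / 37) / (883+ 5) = 10954819/3449880 = 3.18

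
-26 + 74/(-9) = -308/9 = -34.22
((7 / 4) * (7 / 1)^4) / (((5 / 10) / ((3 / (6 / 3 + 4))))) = 16807/4 = 4201.75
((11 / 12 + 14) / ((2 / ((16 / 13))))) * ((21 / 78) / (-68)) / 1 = -1253/34476 = -0.04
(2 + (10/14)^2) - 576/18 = -1445/49 = -29.49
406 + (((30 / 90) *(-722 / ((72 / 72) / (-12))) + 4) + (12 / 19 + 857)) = 78957/19 = 4155.63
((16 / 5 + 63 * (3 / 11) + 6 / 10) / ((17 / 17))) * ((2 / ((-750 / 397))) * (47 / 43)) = -21532486/886875 = -24.28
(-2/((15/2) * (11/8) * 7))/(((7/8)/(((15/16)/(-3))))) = 0.01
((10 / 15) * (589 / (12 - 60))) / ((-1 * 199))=589/14328 = 0.04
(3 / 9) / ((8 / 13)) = 13/24 = 0.54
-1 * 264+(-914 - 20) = -1198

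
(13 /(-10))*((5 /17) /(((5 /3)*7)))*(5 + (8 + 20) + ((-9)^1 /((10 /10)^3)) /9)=-624/595 = -1.05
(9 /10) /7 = 9/70 = 0.13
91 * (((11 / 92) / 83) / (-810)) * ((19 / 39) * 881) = -1288903/18555480 = -0.07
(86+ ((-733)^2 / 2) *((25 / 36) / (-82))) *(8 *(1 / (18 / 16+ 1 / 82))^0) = -12924481/738 = -17512.85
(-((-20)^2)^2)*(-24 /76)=960000/19 = 50526.32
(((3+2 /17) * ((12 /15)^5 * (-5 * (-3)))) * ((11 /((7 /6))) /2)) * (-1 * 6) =-32237568/74375 = -433.45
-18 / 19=-0.95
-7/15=-0.47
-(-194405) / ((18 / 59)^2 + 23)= 676723805/80387 = 8418.32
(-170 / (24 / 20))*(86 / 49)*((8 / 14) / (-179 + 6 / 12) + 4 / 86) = -232700/21609 = -10.77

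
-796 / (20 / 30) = -1194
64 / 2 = 32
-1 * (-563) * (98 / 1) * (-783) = -43201242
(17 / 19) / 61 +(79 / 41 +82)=3988816/47519 = 83.94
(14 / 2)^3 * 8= 2744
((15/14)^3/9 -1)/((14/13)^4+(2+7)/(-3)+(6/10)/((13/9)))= 0.70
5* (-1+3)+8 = 18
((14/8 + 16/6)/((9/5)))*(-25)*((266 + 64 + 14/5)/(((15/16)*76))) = -440960/1539 = -286.52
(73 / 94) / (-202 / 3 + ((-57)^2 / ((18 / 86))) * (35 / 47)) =219/3240842 = 0.00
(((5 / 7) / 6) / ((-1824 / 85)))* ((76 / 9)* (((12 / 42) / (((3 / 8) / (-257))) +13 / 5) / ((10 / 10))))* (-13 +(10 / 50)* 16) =-344879/3888 = -88.70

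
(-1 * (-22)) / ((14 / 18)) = 198/7 = 28.29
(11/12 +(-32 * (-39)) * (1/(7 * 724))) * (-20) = -88405/3801 = -23.26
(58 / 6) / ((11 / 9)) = 87/11 = 7.91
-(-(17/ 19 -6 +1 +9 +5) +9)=17/19 = 0.89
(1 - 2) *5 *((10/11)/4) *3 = -75/22 = -3.41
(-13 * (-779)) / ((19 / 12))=6396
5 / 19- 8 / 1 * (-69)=10493/19 = 552.26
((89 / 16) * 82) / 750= 3649/6000 = 0.61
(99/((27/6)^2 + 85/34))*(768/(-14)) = -152064/637 = -238.72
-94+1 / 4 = -375/4 = -93.75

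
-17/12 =-1.42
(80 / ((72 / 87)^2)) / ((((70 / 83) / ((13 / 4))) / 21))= 907439/96 = 9452.49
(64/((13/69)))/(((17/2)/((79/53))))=697728/11713 = 59.57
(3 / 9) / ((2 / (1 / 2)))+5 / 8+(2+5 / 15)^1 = 73/24 = 3.04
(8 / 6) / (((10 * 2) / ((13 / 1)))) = 0.87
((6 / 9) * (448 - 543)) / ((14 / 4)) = -380/21 = -18.10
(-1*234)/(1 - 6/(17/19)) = 3978/97 = 41.01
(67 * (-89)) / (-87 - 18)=5963/105 = 56.79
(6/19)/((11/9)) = 54/209 = 0.26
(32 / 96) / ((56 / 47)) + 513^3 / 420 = 270011629/840 = 321442.42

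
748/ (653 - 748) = -748/95 = -7.87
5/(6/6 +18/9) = 5/3 = 1.67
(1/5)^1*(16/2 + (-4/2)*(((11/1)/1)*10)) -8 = -252/5 = -50.40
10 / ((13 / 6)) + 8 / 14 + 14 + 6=2292/91 = 25.19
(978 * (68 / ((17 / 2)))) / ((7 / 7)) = 7824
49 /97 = 0.51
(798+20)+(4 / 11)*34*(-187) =-1494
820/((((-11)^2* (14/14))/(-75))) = -61500/121 = -508.26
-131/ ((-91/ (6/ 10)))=393/455 = 0.86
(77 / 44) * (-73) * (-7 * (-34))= -60809/2 = -30404.50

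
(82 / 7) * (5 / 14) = 4.18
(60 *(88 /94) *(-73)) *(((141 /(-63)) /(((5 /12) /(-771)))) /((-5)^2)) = -118869696/175 = -679255.41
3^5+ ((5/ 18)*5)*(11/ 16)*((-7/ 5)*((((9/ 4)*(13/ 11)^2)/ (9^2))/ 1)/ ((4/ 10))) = 55397753/228096 = 242.87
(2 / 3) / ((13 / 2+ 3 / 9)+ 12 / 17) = 0.09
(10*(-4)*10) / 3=-400/3 = -133.33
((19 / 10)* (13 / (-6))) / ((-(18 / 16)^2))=3952/1215 = 3.25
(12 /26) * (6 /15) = 12/65 = 0.18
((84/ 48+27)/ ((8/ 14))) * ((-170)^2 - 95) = 23188025/16 = 1449251.56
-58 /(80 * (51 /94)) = -1363/1020 = -1.34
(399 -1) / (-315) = -398/315 = -1.26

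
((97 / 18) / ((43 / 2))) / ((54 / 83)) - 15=-305419/20898 = -14.61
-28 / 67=-0.42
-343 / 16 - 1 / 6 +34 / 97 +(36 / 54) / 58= -956067/45008 = -21.24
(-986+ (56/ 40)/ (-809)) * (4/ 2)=-7976754/4045 = -1972.00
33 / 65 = 0.51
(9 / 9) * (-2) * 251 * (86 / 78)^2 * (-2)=1856396/1521 = 1220.51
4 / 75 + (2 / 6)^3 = 61/675 = 0.09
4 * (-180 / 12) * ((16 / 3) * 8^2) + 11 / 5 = -102389/5 = -20477.80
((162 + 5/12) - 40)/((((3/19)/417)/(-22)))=-42675919/6 = -7112653.17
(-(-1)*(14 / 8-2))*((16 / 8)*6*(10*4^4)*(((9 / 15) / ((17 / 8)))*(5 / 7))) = -184320/119 = -1548.91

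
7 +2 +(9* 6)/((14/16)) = 495/7 = 70.71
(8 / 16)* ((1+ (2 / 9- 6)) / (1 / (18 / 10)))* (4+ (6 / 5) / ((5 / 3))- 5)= 301/250 = 1.20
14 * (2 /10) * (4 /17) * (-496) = -27776/85 = -326.78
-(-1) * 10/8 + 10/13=105/52 = 2.02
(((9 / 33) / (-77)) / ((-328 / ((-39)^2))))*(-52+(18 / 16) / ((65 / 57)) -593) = -16792191/1587520 = -10.58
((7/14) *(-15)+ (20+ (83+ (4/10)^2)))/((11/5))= 4783/110 = 43.48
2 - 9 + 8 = 1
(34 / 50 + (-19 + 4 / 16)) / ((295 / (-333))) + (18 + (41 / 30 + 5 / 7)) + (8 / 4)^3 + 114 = 100655501/619500 = 162.48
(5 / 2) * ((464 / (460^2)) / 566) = 29/2994140 = 0.00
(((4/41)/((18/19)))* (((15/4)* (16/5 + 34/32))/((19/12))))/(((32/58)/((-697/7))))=-168113/896 = -187.63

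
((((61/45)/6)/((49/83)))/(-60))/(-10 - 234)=83/3175200 = 0.00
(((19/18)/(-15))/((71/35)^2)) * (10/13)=-23275/1769391 = -0.01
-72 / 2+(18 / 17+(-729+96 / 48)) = -12953/17 = -761.94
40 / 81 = 0.49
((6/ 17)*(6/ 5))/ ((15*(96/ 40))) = 1/85 = 0.01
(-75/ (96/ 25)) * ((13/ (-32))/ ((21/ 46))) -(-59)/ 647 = 121542493/6956544 = 17.47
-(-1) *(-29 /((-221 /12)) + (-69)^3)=-72600141/221 = -328507.43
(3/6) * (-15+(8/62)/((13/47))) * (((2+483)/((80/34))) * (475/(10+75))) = -53972255/6448 = -8370.39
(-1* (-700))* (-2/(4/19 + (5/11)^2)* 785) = -360943000/137 = -2634620.44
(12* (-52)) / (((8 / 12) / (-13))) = 12168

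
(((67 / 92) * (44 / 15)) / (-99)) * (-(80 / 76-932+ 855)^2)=15501187/124545 = 124.46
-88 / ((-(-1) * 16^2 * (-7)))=11/224 = 0.05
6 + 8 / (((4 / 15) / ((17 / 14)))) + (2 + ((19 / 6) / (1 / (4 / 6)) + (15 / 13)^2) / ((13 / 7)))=6405967/138411 = 46.28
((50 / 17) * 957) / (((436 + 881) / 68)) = 63800/439 = 145.33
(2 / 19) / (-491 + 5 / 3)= -3/13946 = 0.00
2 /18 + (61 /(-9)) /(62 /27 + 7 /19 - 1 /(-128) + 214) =10222081/128048265 = 0.08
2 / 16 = 0.12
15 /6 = 5/2 = 2.50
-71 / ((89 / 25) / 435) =-772125/89 = -8675.56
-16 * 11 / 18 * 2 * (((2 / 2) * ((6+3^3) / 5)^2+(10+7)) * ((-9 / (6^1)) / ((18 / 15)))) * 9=66616/5 = 13323.20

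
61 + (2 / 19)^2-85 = -8660/361 = -23.99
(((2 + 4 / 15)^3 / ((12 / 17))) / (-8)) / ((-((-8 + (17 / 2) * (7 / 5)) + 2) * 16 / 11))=918731/3823200 = 0.24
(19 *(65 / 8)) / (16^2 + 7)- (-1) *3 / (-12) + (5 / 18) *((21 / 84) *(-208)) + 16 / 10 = -1184207/94680 = -12.51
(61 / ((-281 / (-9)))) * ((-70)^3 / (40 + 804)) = -47076750/59291 = -793.99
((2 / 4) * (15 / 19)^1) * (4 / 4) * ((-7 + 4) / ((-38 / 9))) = 0.28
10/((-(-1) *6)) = 5/3 = 1.67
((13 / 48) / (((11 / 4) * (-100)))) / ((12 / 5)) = -13/31680 = 0.00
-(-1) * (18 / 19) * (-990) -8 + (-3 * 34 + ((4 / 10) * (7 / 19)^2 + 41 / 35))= -13224663/12635 = -1046.67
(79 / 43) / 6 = 79/258 = 0.31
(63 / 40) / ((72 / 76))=133/80 = 1.66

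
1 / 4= 0.25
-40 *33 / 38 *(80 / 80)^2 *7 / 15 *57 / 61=-924/61 = -15.15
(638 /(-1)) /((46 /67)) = -21373/23 = -929.26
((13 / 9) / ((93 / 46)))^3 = 213847192/586376253 = 0.36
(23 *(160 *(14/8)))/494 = 3220/247 = 13.04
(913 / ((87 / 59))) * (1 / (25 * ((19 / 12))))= 15.64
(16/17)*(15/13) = 240/221 = 1.09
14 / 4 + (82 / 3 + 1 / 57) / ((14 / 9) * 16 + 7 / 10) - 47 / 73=25075089/6388522 = 3.93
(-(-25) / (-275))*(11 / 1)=-1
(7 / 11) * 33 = 21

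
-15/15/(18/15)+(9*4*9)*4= 7771/6 = 1295.17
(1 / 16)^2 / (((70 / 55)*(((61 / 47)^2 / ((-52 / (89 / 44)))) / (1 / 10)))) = -3474757/741818560 = 0.00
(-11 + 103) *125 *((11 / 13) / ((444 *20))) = 6325/5772 = 1.10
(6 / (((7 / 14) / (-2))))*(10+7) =-408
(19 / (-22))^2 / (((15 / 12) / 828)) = 298908/605 = 494.06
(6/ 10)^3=27/125 = 0.22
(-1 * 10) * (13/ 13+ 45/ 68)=-565/34 = -16.62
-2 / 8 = -1/4 = -0.25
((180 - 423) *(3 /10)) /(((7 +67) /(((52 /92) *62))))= -293787/8510 = -34.52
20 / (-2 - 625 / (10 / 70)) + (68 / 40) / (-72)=-29603/1050480 = -0.03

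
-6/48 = -1/8 = -0.12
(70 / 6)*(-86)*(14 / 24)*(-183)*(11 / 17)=7068985/102 = 69303.77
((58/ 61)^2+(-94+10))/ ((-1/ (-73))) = -6066.00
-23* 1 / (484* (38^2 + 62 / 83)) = -1909/58038376 = 0.00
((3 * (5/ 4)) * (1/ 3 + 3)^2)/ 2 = 125/6 = 20.83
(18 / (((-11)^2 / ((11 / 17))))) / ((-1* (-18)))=1/187 = 0.01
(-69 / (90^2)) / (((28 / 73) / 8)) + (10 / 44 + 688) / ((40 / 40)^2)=688.05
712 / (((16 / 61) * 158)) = 5429/316 = 17.18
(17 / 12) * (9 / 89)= 51/356 = 0.14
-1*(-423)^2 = -178929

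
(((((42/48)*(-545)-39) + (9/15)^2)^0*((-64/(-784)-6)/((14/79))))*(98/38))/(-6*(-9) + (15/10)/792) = -6048240/3792229 = -1.59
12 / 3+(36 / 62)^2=4168/961 = 4.34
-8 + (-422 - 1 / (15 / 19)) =-6469/15 = -431.27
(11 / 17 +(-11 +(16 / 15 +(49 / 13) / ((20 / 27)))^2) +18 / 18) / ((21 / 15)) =42158231/2068560 = 20.38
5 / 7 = 0.71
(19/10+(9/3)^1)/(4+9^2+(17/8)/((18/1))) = 504/8755 = 0.06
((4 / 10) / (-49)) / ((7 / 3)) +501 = 859209/1715 = 501.00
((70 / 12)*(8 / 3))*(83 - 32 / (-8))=4060/3 = 1353.33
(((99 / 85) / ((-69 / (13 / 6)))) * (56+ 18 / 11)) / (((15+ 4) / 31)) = -127751/37145 = -3.44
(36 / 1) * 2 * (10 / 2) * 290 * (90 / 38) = 4698000/19 = 247263.16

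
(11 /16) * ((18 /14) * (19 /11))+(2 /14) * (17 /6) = 649/336 = 1.93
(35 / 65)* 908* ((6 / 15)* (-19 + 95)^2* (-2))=-146849024/65 = -2259215.75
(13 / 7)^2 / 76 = 169/3724 = 0.05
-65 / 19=-3.42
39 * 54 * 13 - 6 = 27372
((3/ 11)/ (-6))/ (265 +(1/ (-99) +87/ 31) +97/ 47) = -13113/77850884 = 0.00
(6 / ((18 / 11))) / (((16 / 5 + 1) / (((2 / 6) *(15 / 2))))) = 275/126 = 2.18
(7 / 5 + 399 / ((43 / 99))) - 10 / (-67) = 13255152/14405 = 920.18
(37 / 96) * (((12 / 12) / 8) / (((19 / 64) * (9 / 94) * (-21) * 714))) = -1739/15383844 = 0.00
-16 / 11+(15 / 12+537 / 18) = 3911/132 = 29.63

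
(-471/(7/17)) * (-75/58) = 600525/406 = 1479.13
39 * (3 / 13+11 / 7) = 492/7 = 70.29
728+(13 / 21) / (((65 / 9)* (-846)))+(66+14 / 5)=1572883/1974 = 796.80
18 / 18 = 1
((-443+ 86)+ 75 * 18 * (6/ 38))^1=-2733/19 = -143.84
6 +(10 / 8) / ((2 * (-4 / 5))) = 167/32 = 5.22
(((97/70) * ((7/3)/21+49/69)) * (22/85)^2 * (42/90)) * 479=22488092/1319625 = 17.04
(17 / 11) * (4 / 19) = 0.33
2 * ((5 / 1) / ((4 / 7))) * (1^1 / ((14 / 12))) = 15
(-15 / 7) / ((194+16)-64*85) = 3/7322 = 0.00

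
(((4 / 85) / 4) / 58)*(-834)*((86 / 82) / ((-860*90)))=139/60639000 = 0.00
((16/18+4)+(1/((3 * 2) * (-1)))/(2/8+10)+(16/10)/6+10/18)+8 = 25267/1845 = 13.69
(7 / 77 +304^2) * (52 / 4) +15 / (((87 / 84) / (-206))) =382297809/319 = 1198425.73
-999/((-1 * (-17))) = -999/17 = -58.76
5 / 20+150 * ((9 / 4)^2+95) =120077/8 = 15009.62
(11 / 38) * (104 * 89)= 2679.37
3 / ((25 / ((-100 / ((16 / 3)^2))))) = -27/64 = -0.42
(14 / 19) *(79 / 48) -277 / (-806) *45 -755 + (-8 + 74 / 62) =-136930769/183768 = -745.13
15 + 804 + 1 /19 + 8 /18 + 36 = 146290/171 = 855.50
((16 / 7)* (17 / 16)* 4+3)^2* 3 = 23763/49 = 484.96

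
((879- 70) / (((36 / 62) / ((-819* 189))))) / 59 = -431333721/118 = -3655370.52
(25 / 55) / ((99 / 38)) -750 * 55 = -44921060/1089 = -41249.83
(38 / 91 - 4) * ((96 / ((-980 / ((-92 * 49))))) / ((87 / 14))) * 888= -426126336/1885 = -226061.72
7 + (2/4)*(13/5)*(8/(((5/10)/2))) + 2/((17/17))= 253/5 = 50.60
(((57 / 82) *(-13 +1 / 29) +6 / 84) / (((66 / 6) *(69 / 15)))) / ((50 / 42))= -89301/601634 = -0.15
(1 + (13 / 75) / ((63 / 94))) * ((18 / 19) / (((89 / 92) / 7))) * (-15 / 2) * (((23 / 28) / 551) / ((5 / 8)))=-1324616/8581825 = -0.15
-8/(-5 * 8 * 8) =1/40 = 0.02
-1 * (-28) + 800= 828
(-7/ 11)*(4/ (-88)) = 7/242 = 0.03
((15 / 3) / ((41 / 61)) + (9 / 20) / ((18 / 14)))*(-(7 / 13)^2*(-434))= 67912971/69290 = 980.13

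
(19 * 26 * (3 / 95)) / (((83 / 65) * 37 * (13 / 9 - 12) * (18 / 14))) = -7098/291745 = -0.02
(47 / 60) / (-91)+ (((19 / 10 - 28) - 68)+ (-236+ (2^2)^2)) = -1715033/5460 = -314.11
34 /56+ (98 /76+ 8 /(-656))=41103/21812 = 1.88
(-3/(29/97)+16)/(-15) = -173/435 = -0.40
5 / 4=1.25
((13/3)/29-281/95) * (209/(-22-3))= 255332/10875 = 23.48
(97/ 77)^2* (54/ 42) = 84681/41503 = 2.04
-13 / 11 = -1.18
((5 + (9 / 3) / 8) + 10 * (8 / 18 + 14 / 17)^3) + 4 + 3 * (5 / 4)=33.51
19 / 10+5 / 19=411/190 = 2.16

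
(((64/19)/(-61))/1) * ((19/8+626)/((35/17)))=-683672/40565 = -16.85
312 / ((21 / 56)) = 832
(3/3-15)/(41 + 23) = -0.22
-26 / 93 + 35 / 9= 3.61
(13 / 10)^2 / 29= 169/2900 = 0.06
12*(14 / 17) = 168/17 = 9.88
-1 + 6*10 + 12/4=62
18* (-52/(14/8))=-3744/7 = -534.86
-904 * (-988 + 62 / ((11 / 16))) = 8927904/11 = 811627.64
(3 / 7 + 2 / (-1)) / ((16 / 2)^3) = -11/3584 = 0.00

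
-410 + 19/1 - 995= -1386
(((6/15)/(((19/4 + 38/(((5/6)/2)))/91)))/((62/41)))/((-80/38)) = -0.12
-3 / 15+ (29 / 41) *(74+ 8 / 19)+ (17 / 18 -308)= -17851147/70110 = -254.62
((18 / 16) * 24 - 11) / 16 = 1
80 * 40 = 3200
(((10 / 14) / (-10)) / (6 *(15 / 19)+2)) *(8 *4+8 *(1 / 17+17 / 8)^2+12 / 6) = -452789/591872 = -0.77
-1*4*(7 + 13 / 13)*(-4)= 128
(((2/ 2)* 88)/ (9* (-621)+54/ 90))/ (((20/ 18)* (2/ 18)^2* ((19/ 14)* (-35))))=10692/442415 = 0.02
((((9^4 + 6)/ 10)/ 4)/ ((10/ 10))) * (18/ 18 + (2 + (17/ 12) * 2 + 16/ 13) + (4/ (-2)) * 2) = 503.05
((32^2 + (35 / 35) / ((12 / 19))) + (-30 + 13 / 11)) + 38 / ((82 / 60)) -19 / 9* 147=1288483/1804 = 714.24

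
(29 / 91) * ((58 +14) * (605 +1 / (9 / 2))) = 97208/7 = 13886.86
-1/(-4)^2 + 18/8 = 35/16 = 2.19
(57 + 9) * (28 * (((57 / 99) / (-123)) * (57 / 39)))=-20216/1599 = -12.64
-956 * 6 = -5736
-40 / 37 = -1.08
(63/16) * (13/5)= 819/80 = 10.24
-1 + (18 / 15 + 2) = 11/5 = 2.20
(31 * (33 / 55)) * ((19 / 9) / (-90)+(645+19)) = 12349.96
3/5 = 0.60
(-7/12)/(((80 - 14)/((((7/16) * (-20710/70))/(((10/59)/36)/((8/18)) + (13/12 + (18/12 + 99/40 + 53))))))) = 4276615/217075584 = 0.02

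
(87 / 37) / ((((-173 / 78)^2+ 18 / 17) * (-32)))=-2249559/183018280 = -0.01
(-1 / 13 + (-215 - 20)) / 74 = -1528/481 = -3.18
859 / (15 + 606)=859/621 = 1.38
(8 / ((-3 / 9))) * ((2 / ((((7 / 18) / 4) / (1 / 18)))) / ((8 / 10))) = -240/7 = -34.29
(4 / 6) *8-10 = -14/3 = -4.67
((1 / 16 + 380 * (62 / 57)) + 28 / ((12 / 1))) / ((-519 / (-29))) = 23.23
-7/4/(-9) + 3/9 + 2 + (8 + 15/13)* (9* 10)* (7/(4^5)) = 488789/59904 = 8.16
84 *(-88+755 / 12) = -2107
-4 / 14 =-2/7 = -0.29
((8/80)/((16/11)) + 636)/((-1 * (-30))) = 101771/4800 = 21.20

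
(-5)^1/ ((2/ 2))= -5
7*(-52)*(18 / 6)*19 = -20748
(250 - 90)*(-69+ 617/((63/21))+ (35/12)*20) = 31200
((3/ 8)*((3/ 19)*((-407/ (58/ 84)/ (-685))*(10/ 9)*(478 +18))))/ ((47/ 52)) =110222112/3547889 = 31.07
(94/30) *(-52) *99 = -80652/5 = -16130.40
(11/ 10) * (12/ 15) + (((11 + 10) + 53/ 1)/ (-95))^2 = 13418/9025 = 1.49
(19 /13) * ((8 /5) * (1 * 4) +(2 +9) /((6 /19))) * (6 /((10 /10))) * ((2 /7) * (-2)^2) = 188024/455 = 413.24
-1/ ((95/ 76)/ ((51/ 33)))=-68/55 = -1.24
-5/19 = -0.26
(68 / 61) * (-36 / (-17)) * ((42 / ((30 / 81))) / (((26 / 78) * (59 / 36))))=8817984/17995 = 490.02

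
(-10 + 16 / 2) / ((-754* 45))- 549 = -9313784/16965 = -549.00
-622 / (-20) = 311/10 = 31.10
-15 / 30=-1/2 = -0.50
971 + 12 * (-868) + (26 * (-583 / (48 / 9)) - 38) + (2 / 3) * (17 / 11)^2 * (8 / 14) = -250526645/20328 = -12324.22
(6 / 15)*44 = 88/5 = 17.60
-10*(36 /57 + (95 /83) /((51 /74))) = -1843660/80427 = -22.92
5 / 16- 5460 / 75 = -5799/80 = -72.49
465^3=100544625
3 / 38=0.08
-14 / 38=-7/19 = -0.37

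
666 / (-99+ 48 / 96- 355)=-1332/907 = -1.47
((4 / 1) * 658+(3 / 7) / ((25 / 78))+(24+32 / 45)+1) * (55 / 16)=46068011/5040 = 9140.48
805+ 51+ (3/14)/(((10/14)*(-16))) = 136957/160 = 855.98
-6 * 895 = -5370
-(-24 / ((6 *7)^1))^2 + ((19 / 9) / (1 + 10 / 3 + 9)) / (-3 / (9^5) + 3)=-31682429/115734080 = -0.27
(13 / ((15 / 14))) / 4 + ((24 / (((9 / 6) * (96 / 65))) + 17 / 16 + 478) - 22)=113023/240 = 470.93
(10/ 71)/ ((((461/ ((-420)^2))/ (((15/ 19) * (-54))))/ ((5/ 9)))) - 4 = -796287556/621889 = -1280.43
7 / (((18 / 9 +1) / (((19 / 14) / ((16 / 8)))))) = 19/12 = 1.58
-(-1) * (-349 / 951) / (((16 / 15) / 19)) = -33155/5072 = -6.54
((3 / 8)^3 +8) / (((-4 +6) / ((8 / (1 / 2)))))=4123/64 = 64.42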